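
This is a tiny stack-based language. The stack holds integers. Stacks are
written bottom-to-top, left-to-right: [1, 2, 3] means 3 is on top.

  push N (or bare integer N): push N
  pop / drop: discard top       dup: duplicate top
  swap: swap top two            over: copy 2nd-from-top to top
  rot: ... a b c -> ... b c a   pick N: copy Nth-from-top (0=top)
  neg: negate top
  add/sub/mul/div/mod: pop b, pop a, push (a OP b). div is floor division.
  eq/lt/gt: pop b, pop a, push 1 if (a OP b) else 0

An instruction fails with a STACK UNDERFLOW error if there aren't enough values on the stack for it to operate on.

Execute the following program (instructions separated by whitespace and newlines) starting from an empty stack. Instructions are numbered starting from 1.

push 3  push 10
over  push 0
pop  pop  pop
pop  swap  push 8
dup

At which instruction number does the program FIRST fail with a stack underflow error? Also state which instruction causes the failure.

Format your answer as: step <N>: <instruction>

Answer: step 9: swap

Derivation:
Step 1 ('push 3'): stack = [3], depth = 1
Step 2 ('push 10'): stack = [3, 10], depth = 2
Step 3 ('over'): stack = [3, 10, 3], depth = 3
Step 4 ('push 0'): stack = [3, 10, 3, 0], depth = 4
Step 5 ('pop'): stack = [3, 10, 3], depth = 3
Step 6 ('pop'): stack = [3, 10], depth = 2
Step 7 ('pop'): stack = [3], depth = 1
Step 8 ('pop'): stack = [], depth = 0
Step 9 ('swap'): needs 2 value(s) but depth is 0 — STACK UNDERFLOW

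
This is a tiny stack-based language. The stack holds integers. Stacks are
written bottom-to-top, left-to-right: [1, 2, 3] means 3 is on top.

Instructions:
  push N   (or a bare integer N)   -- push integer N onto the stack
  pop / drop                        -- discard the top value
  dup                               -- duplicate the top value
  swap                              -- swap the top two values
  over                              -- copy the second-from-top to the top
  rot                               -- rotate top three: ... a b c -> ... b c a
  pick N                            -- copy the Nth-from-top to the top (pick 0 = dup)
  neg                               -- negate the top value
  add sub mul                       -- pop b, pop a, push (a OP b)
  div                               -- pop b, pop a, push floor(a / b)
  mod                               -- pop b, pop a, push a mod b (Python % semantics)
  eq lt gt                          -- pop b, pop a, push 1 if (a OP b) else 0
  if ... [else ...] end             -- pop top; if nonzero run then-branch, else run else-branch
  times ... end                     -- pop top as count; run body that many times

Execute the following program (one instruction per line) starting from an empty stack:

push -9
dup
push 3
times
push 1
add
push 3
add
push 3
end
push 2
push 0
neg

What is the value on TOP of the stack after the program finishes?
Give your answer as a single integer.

Answer: 0

Derivation:
After 'push -9': [-9]
After 'dup': [-9, -9]
After 'push 3': [-9, -9, 3]
After 'times': [-9, -9]
After 'push 1': [-9, -9, 1]
After 'add': [-9, -8]
After 'push 3': [-9, -8, 3]
After 'add': [-9, -5]
After 'push 3': [-9, -5, 3]
After 'push 1': [-9, -5, 3, 1]
  ...
After 'add': [-9, -5, 7]
After 'push 3': [-9, -5, 7, 3]
After 'push 1': [-9, -5, 7, 3, 1]
After 'add': [-9, -5, 7, 4]
After 'push 3': [-9, -5, 7, 4, 3]
After 'add': [-9, -5, 7, 7]
After 'push 3': [-9, -5, 7, 7, 3]
After 'push 2': [-9, -5, 7, 7, 3, 2]
After 'push 0': [-9, -5, 7, 7, 3, 2, 0]
After 'neg': [-9, -5, 7, 7, 3, 2, 0]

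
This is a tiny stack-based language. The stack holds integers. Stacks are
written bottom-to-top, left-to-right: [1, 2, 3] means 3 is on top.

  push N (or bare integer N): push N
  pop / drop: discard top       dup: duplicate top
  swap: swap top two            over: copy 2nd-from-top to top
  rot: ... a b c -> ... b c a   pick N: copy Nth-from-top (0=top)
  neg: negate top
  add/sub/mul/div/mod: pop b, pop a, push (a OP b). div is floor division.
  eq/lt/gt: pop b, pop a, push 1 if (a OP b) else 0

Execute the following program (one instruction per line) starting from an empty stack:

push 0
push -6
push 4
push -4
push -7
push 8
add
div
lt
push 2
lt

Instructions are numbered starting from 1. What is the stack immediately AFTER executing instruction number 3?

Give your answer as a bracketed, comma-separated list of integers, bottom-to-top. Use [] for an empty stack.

Answer: [0, -6, 4]

Derivation:
Step 1 ('push 0'): [0]
Step 2 ('push -6'): [0, -6]
Step 3 ('push 4'): [0, -6, 4]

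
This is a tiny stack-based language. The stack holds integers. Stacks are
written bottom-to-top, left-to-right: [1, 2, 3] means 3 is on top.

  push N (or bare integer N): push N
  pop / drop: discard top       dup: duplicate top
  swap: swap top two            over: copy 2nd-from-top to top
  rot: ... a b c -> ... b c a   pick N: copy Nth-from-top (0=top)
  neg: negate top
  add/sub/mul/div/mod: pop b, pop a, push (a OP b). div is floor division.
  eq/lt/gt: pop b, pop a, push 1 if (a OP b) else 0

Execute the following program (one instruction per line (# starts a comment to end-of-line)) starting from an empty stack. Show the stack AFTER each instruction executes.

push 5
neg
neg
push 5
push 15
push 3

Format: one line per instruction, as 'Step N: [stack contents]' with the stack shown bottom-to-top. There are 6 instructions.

Step 1: [5]
Step 2: [-5]
Step 3: [5]
Step 4: [5, 5]
Step 5: [5, 5, 15]
Step 6: [5, 5, 15, 3]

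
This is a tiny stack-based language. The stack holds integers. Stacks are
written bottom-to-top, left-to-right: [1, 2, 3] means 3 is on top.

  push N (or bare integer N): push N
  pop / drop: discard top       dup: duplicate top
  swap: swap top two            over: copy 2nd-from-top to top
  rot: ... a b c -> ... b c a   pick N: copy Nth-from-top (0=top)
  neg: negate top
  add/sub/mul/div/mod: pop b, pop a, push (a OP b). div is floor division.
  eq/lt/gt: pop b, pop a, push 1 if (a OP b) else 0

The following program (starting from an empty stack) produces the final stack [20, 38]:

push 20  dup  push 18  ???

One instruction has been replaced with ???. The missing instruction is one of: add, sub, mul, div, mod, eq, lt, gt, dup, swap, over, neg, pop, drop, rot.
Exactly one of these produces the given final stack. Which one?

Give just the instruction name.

Answer: add

Derivation:
Stack before ???: [20, 20, 18]
Stack after ???:  [20, 38]
The instruction that transforms [20, 20, 18] -> [20, 38] is: add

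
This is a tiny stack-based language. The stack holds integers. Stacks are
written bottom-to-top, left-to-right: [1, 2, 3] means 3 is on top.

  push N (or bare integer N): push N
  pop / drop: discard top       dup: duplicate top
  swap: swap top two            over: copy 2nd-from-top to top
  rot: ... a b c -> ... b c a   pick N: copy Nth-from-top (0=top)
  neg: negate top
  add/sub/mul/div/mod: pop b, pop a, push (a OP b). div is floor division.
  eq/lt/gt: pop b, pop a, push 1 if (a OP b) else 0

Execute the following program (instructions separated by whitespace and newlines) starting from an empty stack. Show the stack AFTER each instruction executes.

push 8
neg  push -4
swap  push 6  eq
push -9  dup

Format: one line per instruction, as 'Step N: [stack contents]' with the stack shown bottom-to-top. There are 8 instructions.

Step 1: [8]
Step 2: [-8]
Step 3: [-8, -4]
Step 4: [-4, -8]
Step 5: [-4, -8, 6]
Step 6: [-4, 0]
Step 7: [-4, 0, -9]
Step 8: [-4, 0, -9, -9]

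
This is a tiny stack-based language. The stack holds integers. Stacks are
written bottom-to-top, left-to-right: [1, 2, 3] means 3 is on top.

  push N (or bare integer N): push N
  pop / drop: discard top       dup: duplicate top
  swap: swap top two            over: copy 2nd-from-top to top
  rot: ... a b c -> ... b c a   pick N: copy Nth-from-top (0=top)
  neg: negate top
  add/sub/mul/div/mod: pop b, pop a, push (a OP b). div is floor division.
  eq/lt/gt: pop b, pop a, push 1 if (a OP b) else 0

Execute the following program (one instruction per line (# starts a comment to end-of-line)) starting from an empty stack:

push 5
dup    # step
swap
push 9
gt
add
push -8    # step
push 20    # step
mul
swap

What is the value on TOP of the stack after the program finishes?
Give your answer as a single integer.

After 'push 5': [5]
After 'dup': [5, 5]
After 'swap': [5, 5]
After 'push 9': [5, 5, 9]
After 'gt': [5, 0]
After 'add': [5]
After 'push -8': [5, -8]
After 'push 20': [5, -8, 20]
After 'mul': [5, -160]
After 'swap': [-160, 5]

Answer: 5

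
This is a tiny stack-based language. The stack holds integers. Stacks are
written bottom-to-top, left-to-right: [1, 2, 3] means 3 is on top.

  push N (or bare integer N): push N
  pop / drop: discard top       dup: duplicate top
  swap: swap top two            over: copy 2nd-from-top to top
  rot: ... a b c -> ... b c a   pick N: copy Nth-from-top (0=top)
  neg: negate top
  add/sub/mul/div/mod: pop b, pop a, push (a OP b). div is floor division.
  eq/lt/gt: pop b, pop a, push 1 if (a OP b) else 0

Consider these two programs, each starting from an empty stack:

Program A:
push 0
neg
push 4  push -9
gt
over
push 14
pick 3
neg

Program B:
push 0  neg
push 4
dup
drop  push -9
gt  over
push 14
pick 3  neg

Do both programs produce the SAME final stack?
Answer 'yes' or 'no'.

Program A trace:
  After 'push 0': [0]
  After 'neg': [0]
  After 'push 4': [0, 4]
  After 'push -9': [0, 4, -9]
  After 'gt': [0, 1]
  After 'over': [0, 1, 0]
  After 'push 14': [0, 1, 0, 14]
  After 'pick 3': [0, 1, 0, 14, 0]
  After 'neg': [0, 1, 0, 14, 0]
Program A final stack: [0, 1, 0, 14, 0]

Program B trace:
  After 'push 0': [0]
  After 'neg': [0]
  After 'push 4': [0, 4]
  After 'dup': [0, 4, 4]
  After 'drop': [0, 4]
  After 'push -9': [0, 4, -9]
  After 'gt': [0, 1]
  After 'over': [0, 1, 0]
  After 'push 14': [0, 1, 0, 14]
  After 'pick 3': [0, 1, 0, 14, 0]
  After 'neg': [0, 1, 0, 14, 0]
Program B final stack: [0, 1, 0, 14, 0]
Same: yes

Answer: yes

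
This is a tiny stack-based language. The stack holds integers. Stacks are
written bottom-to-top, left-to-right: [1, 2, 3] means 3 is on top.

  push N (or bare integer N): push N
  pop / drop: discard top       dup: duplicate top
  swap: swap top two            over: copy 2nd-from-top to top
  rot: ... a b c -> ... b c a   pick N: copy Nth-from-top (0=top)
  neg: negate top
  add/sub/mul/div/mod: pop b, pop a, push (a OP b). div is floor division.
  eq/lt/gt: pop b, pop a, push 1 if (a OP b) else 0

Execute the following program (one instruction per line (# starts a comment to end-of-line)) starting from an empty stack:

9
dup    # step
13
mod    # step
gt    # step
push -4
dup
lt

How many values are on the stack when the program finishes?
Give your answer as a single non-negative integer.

Answer: 2

Derivation:
After 'push 9': stack = [9] (depth 1)
After 'dup': stack = [9, 9] (depth 2)
After 'push 13': stack = [9, 9, 13] (depth 3)
After 'mod': stack = [9, 9] (depth 2)
After 'gt': stack = [0] (depth 1)
After 'push -4': stack = [0, -4] (depth 2)
After 'dup': stack = [0, -4, -4] (depth 3)
After 'lt': stack = [0, 0] (depth 2)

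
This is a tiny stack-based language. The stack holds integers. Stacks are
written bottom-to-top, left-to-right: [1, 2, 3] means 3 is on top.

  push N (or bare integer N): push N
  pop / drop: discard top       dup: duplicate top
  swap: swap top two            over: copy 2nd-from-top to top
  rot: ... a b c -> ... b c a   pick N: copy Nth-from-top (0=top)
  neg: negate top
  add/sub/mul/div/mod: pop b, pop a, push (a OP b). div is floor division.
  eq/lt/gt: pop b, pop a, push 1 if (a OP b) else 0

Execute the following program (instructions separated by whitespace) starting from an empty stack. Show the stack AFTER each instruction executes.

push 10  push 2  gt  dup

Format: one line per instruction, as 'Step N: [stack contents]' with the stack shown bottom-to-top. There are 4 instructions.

Step 1: [10]
Step 2: [10, 2]
Step 3: [1]
Step 4: [1, 1]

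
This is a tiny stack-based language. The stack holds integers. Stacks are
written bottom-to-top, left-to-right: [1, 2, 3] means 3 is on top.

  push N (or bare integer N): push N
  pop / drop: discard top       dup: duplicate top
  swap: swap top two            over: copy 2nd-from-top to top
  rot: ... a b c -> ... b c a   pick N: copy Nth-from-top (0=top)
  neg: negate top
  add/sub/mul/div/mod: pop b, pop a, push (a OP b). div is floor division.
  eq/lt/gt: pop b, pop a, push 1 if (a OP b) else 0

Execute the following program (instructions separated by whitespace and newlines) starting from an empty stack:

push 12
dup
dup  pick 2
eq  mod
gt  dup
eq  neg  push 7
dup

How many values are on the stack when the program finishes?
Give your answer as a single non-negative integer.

Answer: 3

Derivation:
After 'push 12': stack = [12] (depth 1)
After 'dup': stack = [12, 12] (depth 2)
After 'dup': stack = [12, 12, 12] (depth 3)
After 'pick 2': stack = [12, 12, 12, 12] (depth 4)
After 'eq': stack = [12, 12, 1] (depth 3)
After 'mod': stack = [12, 0] (depth 2)
After 'gt': stack = [1] (depth 1)
After 'dup': stack = [1, 1] (depth 2)
After 'eq': stack = [1] (depth 1)
After 'neg': stack = [-1] (depth 1)
After 'push 7': stack = [-1, 7] (depth 2)
After 'dup': stack = [-1, 7, 7] (depth 3)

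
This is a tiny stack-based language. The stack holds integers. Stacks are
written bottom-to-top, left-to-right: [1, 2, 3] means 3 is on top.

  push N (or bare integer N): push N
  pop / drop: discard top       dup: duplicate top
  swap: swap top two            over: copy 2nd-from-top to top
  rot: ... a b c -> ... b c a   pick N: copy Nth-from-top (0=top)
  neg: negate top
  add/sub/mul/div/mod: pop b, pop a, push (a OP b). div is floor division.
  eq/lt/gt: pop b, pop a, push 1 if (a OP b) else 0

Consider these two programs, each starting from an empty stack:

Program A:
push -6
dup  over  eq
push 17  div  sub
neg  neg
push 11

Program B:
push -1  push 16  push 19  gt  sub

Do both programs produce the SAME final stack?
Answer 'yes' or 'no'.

Answer: no

Derivation:
Program A trace:
  After 'push -6': [-6]
  After 'dup': [-6, -6]
  After 'over': [-6, -6, -6]
  After 'eq': [-6, 1]
  After 'push 17': [-6, 1, 17]
  After 'div': [-6, 0]
  After 'sub': [-6]
  After 'neg': [6]
  After 'neg': [-6]
  After 'push 11': [-6, 11]
Program A final stack: [-6, 11]

Program B trace:
  After 'push -1': [-1]
  After 'push 16': [-1, 16]
  After 'push 19': [-1, 16, 19]
  After 'gt': [-1, 0]
  After 'sub': [-1]
Program B final stack: [-1]
Same: no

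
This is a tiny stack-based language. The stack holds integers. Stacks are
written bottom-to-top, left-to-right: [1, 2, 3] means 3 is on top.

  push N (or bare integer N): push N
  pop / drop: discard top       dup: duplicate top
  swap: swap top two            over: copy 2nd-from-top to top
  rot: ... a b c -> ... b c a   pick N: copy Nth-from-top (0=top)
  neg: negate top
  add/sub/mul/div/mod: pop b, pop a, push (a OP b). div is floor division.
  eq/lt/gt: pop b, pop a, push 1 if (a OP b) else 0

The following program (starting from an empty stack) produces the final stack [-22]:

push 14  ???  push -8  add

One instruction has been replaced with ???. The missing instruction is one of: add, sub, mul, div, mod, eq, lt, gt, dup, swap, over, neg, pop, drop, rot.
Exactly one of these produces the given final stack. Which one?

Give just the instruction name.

Answer: neg

Derivation:
Stack before ???: [14]
Stack after ???:  [-14]
The instruction that transforms [14] -> [-14] is: neg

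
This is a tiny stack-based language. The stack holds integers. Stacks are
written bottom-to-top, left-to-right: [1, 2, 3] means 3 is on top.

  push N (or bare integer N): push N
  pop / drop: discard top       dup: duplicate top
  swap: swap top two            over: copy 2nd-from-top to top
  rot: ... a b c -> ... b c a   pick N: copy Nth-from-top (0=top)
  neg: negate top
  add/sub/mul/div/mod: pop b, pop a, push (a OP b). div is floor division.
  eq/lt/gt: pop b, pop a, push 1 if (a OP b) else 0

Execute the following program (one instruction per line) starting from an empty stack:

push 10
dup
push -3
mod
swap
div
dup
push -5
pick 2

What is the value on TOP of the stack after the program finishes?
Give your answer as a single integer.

Answer: -1

Derivation:
After 'push 10': [10]
After 'dup': [10, 10]
After 'push -3': [10, 10, -3]
After 'mod': [10, -2]
After 'swap': [-2, 10]
After 'div': [-1]
After 'dup': [-1, -1]
After 'push -5': [-1, -1, -5]
After 'pick 2': [-1, -1, -5, -1]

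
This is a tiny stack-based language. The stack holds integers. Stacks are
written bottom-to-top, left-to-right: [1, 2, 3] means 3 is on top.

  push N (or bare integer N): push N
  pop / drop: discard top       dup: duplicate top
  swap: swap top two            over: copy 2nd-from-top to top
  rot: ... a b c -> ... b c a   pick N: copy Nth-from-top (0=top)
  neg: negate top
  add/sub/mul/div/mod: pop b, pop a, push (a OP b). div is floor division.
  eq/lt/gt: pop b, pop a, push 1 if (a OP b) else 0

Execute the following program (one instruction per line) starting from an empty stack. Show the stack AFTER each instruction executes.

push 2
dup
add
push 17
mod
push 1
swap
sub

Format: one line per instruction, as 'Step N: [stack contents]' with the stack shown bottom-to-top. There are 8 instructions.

Step 1: [2]
Step 2: [2, 2]
Step 3: [4]
Step 4: [4, 17]
Step 5: [4]
Step 6: [4, 1]
Step 7: [1, 4]
Step 8: [-3]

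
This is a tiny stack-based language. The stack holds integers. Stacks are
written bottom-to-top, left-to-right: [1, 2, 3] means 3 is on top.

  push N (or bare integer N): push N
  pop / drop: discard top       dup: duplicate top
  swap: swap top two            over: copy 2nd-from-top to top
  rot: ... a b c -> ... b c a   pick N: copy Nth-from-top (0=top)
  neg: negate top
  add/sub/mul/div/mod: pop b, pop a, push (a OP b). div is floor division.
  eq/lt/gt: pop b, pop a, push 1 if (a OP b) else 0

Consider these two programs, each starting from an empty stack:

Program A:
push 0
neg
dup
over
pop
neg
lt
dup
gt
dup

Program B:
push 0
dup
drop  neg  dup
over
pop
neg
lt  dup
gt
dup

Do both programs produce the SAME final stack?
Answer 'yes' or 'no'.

Answer: yes

Derivation:
Program A trace:
  After 'push 0': [0]
  After 'neg': [0]
  After 'dup': [0, 0]
  After 'over': [0, 0, 0]
  After 'pop': [0, 0]
  After 'neg': [0, 0]
  After 'lt': [0]
  After 'dup': [0, 0]
  After 'gt': [0]
  After 'dup': [0, 0]
Program A final stack: [0, 0]

Program B trace:
  After 'push 0': [0]
  After 'dup': [0, 0]
  After 'drop': [0]
  After 'neg': [0]
  After 'dup': [0, 0]
  After 'over': [0, 0, 0]
  After 'pop': [0, 0]
  After 'neg': [0, 0]
  After 'lt': [0]
  After 'dup': [0, 0]
  After 'gt': [0]
  After 'dup': [0, 0]
Program B final stack: [0, 0]
Same: yes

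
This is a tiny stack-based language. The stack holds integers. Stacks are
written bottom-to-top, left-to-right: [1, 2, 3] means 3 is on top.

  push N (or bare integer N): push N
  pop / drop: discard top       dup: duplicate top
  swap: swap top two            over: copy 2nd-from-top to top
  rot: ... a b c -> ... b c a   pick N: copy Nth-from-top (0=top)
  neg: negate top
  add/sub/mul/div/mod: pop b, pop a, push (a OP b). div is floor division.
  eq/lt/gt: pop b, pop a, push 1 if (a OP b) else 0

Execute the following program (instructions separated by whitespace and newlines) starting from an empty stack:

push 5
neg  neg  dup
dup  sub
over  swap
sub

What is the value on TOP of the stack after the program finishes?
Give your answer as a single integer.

Answer: 5

Derivation:
After 'push 5': [5]
After 'neg': [-5]
After 'neg': [5]
After 'dup': [5, 5]
After 'dup': [5, 5, 5]
After 'sub': [5, 0]
After 'over': [5, 0, 5]
After 'swap': [5, 5, 0]
After 'sub': [5, 5]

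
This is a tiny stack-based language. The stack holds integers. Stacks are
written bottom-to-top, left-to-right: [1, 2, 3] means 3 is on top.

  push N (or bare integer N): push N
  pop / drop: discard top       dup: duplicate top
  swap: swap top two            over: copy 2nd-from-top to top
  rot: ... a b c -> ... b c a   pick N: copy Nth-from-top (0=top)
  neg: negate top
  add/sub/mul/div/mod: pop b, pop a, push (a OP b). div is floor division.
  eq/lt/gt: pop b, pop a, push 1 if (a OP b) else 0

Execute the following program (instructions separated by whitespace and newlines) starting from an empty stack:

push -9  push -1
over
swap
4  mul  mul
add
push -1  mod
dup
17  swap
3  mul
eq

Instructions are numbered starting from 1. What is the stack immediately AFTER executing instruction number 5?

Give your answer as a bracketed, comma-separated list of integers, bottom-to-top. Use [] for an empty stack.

Answer: [-9, -9, -1, 4]

Derivation:
Step 1 ('push -9'): [-9]
Step 2 ('push -1'): [-9, -1]
Step 3 ('over'): [-9, -1, -9]
Step 4 ('swap'): [-9, -9, -1]
Step 5 ('4'): [-9, -9, -1, 4]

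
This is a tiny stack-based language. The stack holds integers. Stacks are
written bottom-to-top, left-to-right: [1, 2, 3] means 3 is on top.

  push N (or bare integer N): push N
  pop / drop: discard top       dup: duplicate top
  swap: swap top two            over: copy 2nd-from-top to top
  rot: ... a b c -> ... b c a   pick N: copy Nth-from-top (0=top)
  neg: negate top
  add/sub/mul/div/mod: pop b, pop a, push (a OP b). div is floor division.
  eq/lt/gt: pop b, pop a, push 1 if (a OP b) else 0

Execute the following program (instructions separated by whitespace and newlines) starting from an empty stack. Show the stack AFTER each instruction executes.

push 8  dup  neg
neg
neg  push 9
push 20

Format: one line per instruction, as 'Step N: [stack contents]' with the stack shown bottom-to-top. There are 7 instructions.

Step 1: [8]
Step 2: [8, 8]
Step 3: [8, -8]
Step 4: [8, 8]
Step 5: [8, -8]
Step 6: [8, -8, 9]
Step 7: [8, -8, 9, 20]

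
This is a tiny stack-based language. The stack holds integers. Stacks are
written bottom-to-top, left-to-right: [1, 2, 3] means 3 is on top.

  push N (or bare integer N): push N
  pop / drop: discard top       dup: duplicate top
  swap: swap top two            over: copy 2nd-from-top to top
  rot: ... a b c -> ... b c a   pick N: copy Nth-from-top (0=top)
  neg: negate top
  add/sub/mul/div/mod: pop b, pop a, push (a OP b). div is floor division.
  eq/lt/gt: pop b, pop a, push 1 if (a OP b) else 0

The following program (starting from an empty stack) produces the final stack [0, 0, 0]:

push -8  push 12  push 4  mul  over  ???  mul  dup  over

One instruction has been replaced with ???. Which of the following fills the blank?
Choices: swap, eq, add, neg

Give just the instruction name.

Stack before ???: [-8, 48, -8]
Stack after ???:  [-8, 0]
Checking each choice:
  swap: produces [-8, -384, -384, -384]
  eq: MATCH
  add: produces [-320, -320, -320]
  neg: produces [-8, 384, 384, 384]


Answer: eq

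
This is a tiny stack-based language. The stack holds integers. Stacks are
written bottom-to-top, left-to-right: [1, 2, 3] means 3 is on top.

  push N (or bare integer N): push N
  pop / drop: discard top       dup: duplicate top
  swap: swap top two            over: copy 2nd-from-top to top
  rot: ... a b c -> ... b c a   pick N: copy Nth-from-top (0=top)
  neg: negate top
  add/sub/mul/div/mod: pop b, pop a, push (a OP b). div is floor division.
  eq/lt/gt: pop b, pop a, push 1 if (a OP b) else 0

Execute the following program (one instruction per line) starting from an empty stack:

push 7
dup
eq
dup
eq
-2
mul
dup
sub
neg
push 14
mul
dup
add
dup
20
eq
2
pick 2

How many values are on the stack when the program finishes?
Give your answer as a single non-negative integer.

Answer: 4

Derivation:
After 'push 7': stack = [7] (depth 1)
After 'dup': stack = [7, 7] (depth 2)
After 'eq': stack = [1] (depth 1)
After 'dup': stack = [1, 1] (depth 2)
After 'eq': stack = [1] (depth 1)
After 'push -2': stack = [1, -2] (depth 2)
After 'mul': stack = [-2] (depth 1)
After 'dup': stack = [-2, -2] (depth 2)
After 'sub': stack = [0] (depth 1)
After 'neg': stack = [0] (depth 1)
After 'push 14': stack = [0, 14] (depth 2)
After 'mul': stack = [0] (depth 1)
After 'dup': stack = [0, 0] (depth 2)
After 'add': stack = [0] (depth 1)
After 'dup': stack = [0, 0] (depth 2)
After 'push 20': stack = [0, 0, 20] (depth 3)
After 'eq': stack = [0, 0] (depth 2)
After 'push 2': stack = [0, 0, 2] (depth 3)
After 'pick 2': stack = [0, 0, 2, 0] (depth 4)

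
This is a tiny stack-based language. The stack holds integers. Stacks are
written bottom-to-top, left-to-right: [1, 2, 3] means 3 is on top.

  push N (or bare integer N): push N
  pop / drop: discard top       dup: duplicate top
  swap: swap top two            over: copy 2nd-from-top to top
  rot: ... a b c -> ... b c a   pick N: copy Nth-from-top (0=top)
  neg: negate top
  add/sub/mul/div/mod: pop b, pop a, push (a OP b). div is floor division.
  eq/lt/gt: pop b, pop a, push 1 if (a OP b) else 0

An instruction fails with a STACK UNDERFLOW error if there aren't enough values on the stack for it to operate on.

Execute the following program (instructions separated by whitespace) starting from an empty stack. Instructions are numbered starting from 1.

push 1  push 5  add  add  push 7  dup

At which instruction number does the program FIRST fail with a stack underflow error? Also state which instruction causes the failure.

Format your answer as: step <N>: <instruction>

Answer: step 4: add

Derivation:
Step 1 ('push 1'): stack = [1], depth = 1
Step 2 ('push 5'): stack = [1, 5], depth = 2
Step 3 ('add'): stack = [6], depth = 1
Step 4 ('add'): needs 2 value(s) but depth is 1 — STACK UNDERFLOW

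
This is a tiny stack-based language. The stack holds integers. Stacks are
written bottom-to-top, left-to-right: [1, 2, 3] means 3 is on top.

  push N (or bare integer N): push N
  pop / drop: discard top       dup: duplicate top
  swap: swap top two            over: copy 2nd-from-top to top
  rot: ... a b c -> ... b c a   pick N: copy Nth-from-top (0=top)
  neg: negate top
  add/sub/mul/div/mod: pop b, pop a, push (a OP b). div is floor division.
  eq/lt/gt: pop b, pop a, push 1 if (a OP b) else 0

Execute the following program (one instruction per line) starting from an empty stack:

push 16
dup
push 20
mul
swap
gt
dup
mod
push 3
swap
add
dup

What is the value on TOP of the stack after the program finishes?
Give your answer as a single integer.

After 'push 16': [16]
After 'dup': [16, 16]
After 'push 20': [16, 16, 20]
After 'mul': [16, 320]
After 'swap': [320, 16]
After 'gt': [1]
After 'dup': [1, 1]
After 'mod': [0]
After 'push 3': [0, 3]
After 'swap': [3, 0]
After 'add': [3]
After 'dup': [3, 3]

Answer: 3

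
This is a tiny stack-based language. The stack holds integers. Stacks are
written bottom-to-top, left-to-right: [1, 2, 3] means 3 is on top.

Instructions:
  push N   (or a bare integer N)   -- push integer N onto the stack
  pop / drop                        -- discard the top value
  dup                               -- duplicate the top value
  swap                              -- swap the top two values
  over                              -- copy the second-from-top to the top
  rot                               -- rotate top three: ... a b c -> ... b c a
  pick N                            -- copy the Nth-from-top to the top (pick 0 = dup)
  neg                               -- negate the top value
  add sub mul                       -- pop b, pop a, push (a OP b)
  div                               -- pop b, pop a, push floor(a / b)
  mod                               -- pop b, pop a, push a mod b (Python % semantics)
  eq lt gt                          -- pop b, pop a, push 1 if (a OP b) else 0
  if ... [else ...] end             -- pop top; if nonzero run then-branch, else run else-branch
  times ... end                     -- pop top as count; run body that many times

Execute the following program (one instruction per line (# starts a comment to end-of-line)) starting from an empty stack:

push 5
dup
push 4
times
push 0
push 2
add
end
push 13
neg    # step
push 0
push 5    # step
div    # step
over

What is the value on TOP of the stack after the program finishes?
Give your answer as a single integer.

After 'push 5': [5]
After 'dup': [5, 5]
After 'push 4': [5, 5, 4]
After 'times': [5, 5]
After 'push 0': [5, 5, 0]
After 'push 2': [5, 5, 0, 2]
After 'add': [5, 5, 2]
After 'push 0': [5, 5, 2, 0]
After 'push 2': [5, 5, 2, 0, 2]
After 'add': [5, 5, 2, 2]
  ...
After 'add': [5, 5, 2, 2, 2]
After 'push 0': [5, 5, 2, 2, 2, 0]
After 'push 2': [5, 5, 2, 2, 2, 0, 2]
After 'add': [5, 5, 2, 2, 2, 2]
After 'push 13': [5, 5, 2, 2, 2, 2, 13]
After 'neg': [5, 5, 2, 2, 2, 2, -13]
After 'push 0': [5, 5, 2, 2, 2, 2, -13, 0]
After 'push 5': [5, 5, 2, 2, 2, 2, -13, 0, 5]
After 'div': [5, 5, 2, 2, 2, 2, -13, 0]
After 'over': [5, 5, 2, 2, 2, 2, -13, 0, -13]

Answer: -13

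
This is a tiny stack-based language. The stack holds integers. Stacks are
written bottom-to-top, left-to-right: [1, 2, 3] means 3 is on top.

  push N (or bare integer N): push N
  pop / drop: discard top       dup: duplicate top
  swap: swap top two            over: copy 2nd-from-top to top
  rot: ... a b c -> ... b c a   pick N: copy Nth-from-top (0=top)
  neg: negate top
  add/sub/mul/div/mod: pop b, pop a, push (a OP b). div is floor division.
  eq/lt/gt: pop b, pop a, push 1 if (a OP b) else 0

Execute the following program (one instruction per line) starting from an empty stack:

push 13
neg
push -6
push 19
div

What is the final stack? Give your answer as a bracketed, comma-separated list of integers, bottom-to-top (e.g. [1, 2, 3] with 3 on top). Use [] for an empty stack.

After 'push 13': [13]
After 'neg': [-13]
After 'push -6': [-13, -6]
After 'push 19': [-13, -6, 19]
After 'div': [-13, -1]

Answer: [-13, -1]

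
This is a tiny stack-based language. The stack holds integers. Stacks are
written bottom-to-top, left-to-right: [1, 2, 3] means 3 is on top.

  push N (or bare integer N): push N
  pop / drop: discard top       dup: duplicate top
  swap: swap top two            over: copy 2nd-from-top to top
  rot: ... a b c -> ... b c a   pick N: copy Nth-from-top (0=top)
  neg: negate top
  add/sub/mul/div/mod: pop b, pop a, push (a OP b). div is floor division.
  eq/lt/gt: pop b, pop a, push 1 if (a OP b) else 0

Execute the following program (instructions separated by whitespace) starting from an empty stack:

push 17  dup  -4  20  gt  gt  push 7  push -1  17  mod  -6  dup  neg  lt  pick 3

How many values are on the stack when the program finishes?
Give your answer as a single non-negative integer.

After 'push 17': stack = [17] (depth 1)
After 'dup': stack = [17, 17] (depth 2)
After 'push -4': stack = [17, 17, -4] (depth 3)
After 'push 20': stack = [17, 17, -4, 20] (depth 4)
After 'gt': stack = [17, 17, 0] (depth 3)
After 'gt': stack = [17, 1] (depth 2)
After 'push 7': stack = [17, 1, 7] (depth 3)
After 'push -1': stack = [17, 1, 7, -1] (depth 4)
After 'push 17': stack = [17, 1, 7, -1, 17] (depth 5)
After 'mod': stack = [17, 1, 7, 16] (depth 4)
After 'push -6': stack = [17, 1, 7, 16, -6] (depth 5)
After 'dup': stack = [17, 1, 7, 16, -6, -6] (depth 6)
After 'neg': stack = [17, 1, 7, 16, -6, 6] (depth 6)
After 'lt': stack = [17, 1, 7, 16, 1] (depth 5)
After 'pick 3': stack = [17, 1, 7, 16, 1, 1] (depth 6)

Answer: 6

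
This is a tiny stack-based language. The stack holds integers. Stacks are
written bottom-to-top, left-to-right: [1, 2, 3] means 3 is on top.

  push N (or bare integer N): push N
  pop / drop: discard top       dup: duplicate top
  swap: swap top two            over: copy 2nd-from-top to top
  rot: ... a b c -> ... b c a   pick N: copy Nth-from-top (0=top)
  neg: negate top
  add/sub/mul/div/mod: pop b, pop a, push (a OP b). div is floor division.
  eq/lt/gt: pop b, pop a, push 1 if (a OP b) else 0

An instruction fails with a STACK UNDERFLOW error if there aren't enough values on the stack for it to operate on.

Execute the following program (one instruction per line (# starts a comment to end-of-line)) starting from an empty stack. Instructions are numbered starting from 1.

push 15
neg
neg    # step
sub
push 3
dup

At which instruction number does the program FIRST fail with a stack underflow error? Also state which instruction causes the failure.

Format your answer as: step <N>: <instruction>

Answer: step 4: sub

Derivation:
Step 1 ('push 15'): stack = [15], depth = 1
Step 2 ('neg'): stack = [-15], depth = 1
Step 3 ('neg'): stack = [15], depth = 1
Step 4 ('sub'): needs 2 value(s) but depth is 1 — STACK UNDERFLOW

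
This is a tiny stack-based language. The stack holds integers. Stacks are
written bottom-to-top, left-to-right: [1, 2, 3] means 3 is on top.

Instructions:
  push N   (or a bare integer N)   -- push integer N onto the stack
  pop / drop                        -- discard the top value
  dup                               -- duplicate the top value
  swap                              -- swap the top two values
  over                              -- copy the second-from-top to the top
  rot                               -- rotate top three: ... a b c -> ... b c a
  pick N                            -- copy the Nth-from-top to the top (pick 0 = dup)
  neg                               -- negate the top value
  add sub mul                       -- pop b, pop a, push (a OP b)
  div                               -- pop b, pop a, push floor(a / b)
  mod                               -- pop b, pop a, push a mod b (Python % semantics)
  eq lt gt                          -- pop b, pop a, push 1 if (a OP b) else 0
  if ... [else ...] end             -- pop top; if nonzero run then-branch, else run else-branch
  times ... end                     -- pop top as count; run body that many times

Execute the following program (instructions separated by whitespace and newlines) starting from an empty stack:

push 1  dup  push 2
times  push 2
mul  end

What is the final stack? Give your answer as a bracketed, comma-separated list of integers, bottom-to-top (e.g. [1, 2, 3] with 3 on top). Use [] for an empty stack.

Answer: [1, 4]

Derivation:
After 'push 1': [1]
After 'dup': [1, 1]
After 'push 2': [1, 1, 2]
After 'times': [1, 1]
After 'push 2': [1, 1, 2]
After 'mul': [1, 2]
After 'push 2': [1, 2, 2]
After 'mul': [1, 4]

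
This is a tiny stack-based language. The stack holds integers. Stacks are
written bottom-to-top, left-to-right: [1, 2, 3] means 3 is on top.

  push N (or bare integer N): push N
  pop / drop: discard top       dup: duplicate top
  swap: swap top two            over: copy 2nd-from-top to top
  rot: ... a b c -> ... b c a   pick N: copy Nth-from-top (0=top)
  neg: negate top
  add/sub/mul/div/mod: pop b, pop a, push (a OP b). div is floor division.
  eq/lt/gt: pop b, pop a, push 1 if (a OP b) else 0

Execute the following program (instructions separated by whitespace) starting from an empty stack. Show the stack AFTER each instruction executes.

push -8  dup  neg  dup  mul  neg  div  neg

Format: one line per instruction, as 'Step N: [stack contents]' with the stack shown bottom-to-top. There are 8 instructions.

Step 1: [-8]
Step 2: [-8, -8]
Step 3: [-8, 8]
Step 4: [-8, 8, 8]
Step 5: [-8, 64]
Step 6: [-8, -64]
Step 7: [0]
Step 8: [0]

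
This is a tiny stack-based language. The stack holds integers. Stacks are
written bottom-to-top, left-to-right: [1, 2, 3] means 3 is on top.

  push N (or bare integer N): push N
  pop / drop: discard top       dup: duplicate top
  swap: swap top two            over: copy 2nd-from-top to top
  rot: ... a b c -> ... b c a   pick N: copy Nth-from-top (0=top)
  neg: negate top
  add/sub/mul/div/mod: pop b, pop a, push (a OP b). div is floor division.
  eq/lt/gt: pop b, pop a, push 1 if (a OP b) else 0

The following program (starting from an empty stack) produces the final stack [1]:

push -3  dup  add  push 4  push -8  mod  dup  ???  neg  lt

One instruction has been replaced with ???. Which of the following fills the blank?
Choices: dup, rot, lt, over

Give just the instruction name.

Answer: lt

Derivation:
Stack before ???: [-6, -4, -4]
Stack after ???:  [-6, 0]
Checking each choice:
  dup: produces [-6, -4, 1]
  rot: produces [-4, 1]
  lt: MATCH
  over: produces [-6, -4, 1]


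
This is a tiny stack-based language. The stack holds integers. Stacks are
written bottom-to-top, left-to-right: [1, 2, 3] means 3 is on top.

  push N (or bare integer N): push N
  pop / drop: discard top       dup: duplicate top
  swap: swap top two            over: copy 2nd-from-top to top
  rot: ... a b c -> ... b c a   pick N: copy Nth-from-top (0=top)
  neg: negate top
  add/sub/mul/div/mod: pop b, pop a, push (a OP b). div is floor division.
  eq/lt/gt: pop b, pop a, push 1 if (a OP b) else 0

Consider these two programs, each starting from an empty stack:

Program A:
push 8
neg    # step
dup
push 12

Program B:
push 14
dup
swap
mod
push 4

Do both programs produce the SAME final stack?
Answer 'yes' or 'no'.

Answer: no

Derivation:
Program A trace:
  After 'push 8': [8]
  After 'neg': [-8]
  After 'dup': [-8, -8]
  After 'push 12': [-8, -8, 12]
Program A final stack: [-8, -8, 12]

Program B trace:
  After 'push 14': [14]
  After 'dup': [14, 14]
  After 'swap': [14, 14]
  After 'mod': [0]
  After 'push 4': [0, 4]
Program B final stack: [0, 4]
Same: no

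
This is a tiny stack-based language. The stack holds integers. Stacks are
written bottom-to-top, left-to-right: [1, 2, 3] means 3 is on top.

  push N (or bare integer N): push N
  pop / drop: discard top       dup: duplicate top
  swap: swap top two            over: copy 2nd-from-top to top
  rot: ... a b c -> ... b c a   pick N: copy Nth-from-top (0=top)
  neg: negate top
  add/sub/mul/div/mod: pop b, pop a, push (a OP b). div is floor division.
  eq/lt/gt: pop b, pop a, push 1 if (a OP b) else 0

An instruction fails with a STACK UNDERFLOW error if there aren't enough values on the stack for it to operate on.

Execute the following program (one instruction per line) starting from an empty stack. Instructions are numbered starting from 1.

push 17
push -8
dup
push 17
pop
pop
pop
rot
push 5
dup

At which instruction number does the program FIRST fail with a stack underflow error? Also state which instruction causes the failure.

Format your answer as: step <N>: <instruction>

Step 1 ('push 17'): stack = [17], depth = 1
Step 2 ('push -8'): stack = [17, -8], depth = 2
Step 3 ('dup'): stack = [17, -8, -8], depth = 3
Step 4 ('push 17'): stack = [17, -8, -8, 17], depth = 4
Step 5 ('pop'): stack = [17, -8, -8], depth = 3
Step 6 ('pop'): stack = [17, -8], depth = 2
Step 7 ('pop'): stack = [17], depth = 1
Step 8 ('rot'): needs 3 value(s) but depth is 1 — STACK UNDERFLOW

Answer: step 8: rot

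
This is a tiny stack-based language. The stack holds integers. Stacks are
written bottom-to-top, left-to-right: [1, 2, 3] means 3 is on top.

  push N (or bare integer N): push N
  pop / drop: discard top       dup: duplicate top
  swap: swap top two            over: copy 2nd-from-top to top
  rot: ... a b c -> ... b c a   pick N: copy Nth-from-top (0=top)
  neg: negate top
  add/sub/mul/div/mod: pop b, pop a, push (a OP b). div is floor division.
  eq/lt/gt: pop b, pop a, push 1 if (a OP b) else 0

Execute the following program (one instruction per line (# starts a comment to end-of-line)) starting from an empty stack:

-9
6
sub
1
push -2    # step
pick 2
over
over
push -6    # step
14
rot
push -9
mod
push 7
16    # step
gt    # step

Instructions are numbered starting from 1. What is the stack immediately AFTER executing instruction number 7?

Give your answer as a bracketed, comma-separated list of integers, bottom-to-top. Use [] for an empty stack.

Answer: [-15, 1, -2, -15, -2]

Derivation:
Step 1 ('-9'): [-9]
Step 2 ('6'): [-9, 6]
Step 3 ('sub'): [-15]
Step 4 ('1'): [-15, 1]
Step 5 ('push -2'): [-15, 1, -2]
Step 6 ('pick 2'): [-15, 1, -2, -15]
Step 7 ('over'): [-15, 1, -2, -15, -2]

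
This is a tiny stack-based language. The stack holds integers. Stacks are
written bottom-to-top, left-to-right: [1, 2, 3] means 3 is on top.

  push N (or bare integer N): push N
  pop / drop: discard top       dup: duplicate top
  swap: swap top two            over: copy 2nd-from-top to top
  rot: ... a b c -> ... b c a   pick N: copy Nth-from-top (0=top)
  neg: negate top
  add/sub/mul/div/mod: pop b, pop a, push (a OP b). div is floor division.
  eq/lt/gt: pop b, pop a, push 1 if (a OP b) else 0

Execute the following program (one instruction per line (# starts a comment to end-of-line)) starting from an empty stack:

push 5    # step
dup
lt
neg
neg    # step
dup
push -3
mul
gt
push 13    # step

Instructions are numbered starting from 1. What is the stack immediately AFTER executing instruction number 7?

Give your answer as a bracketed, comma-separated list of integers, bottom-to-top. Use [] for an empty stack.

Step 1 ('push 5'): [5]
Step 2 ('dup'): [5, 5]
Step 3 ('lt'): [0]
Step 4 ('neg'): [0]
Step 5 ('neg'): [0]
Step 6 ('dup'): [0, 0]
Step 7 ('push -3'): [0, 0, -3]

Answer: [0, 0, -3]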